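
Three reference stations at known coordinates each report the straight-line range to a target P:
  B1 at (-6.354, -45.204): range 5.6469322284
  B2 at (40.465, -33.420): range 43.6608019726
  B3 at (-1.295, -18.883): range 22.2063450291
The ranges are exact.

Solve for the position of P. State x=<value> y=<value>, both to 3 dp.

eq1: (x + 6.354)² + (y + 45.204)² = 5.6469322284²
eq2: (x − 40.465)² + (y + 33.420)² = 43.6608019726²
eq3: (x + 1.295)² + (y + 18.883)² = 22.2063450291²
eq1−eq3, eq1−eq2 (x²,y² cancel):
  10.118·x + 52.642·y = -2186.764134
  93.638·x + 23.568·y = -1203.840092
det = 10.118·23.568 − 52.642·93.638 = -4690.830572
x = (-2186.764134·23.568 − 52.642·-1203.840092) / -4690.830572 = -2.522985
y = (10.118·-1203.840092 − -2186.764134·93.638) / -4690.830572 = -41.055366

x=-2.523 y=-41.055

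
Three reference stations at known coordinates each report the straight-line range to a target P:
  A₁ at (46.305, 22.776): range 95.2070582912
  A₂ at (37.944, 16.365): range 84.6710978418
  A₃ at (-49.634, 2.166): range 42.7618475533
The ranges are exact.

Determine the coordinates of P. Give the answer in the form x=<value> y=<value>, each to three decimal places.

eq1: (x − 46.305)² + (y − 22.776)² = 95.2070582912²
eq2: (x − 37.944)² + (y − 16.365)² = 84.6710978418²
eq3: (x + 49.634)² + (y − 2.166)² = 42.7618475533²
eq3−eq2, eq3−eq1 (x²,y² cancel):
  175.156·x + 28.398·y = -6101.284355
  191.878·x + 41.220·y = -7041.134653
det = 175.156·41.220 − 28.398·191.878 = 1770.978876
x = (-6101.284355·41.220 − 28.398·-7041.134653) / 1770.978876 = -29.103001
y = (175.156·-7041.134653 − -6101.284355·191.878) / 1770.978876 = -35.344714

x=-29.103 y=-35.345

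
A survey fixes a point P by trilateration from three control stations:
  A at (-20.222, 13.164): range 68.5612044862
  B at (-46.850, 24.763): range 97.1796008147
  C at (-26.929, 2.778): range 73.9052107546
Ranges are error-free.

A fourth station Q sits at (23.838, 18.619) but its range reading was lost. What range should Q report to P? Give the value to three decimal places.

30.189

eq1: (x + 20.222)² + (y − 13.164)² = 68.5612044862²
eq2: (x + 46.850)² + (y − 24.763)² = 97.1796008147²
eq3: (x + 26.929)² + (y − 2.778)² = 73.9052107546²
eq1−eq2, eq1−eq3 (x²,y² cancel):
  -53.256·x + 23.198·y = -2517.327565
  -13.414·x − 20.772·y = -610.673271
det = -53.256·-20.772 − 23.198·-13.414 = 1417.411604
x = (-2517.327565·-20.772 − 23.198·-610.673271) / 1417.411604 = 46.885694
y = (-53.256·-610.673271 − -2517.327565·-13.414) / 1417.411604 = -0.878655
|P − Q| = √((46.885694 − 23.838)² + (-0.878655 − 18.619)²) = 30.188653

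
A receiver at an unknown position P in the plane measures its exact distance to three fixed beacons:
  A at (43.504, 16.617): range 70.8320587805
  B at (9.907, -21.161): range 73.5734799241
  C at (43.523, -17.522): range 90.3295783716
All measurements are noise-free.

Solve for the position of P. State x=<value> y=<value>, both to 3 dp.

x=-21.157 y=45.533

eq1: (x − 43.504)² + (y − 16.617)² = 70.8320587805²
eq2: (x − 9.907)² + (y + 21.161)² = 73.5734799241²
eq3: (x − 43.523)² + (y + 17.522)² = 90.3295783716²
eq2−eq3, eq2−eq1 (x²,y² cancel):
  67.232·x + 7.278·y = -1091.040338
  67.194·x + 75.556·y = 2018.662532
det = 67.232·75.556 − 7.278·67.194 = 4590.743060
x = (-1091.040338·75.556 − 7.278·2018.662532) / 4590.743060 = -21.157026
y = (67.232·2018.662532 − -1091.040338·67.194) / 4590.743060 = 45.532952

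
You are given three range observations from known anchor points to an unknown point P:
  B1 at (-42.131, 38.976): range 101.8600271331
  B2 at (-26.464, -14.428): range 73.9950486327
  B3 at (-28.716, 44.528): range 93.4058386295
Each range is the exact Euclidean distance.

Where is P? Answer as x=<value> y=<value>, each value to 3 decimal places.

eq1: (x + 42.131)² + (y − 38.976)² = 101.8600271331²
eq2: (x + 26.464)² + (y + 14.428)² = 73.9950486327²
eq3: (x + 28.716)² + (y − 44.528)² = 93.4058386295²
eq3−eq2, eq3−eq1 (x²,y² cancel):
  4.504·x − 117.912·y = 1350.542508
  -26.830·x − 11.104·y = -1164.016140
det = 4.504·-11.104 − -117.912·-26.830 = -3213.591376
x = (1350.542508·-11.104 − -117.912·-1164.016140) / -3213.591376 = 47.376246
y = (4.504·-1164.016140 − 1350.542508·-26.830) / -3213.591376 = -9.644141

x=47.376 y=-9.644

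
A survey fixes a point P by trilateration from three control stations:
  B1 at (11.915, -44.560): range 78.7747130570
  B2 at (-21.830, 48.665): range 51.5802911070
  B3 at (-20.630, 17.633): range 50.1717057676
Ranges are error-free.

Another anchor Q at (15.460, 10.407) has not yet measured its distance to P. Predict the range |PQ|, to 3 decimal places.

eq1: (x − 11.915)² + (y + 44.560)² = 78.7747130570²
eq2: (x + 21.830)² + (y − 48.665)² = 51.5802911070²
eq3: (x + 20.630)² + (y − 17.633)² = 50.1717057676²
eq3−eq2, eq3−eq1 (x²,y² cancel):
  -2.400·x + 62.064·y = 1964.985165
  65.090·x − 124.386·y = -2297.214122
det = -2.400·-124.386 − 62.064·65.090 = -3741.219360
x = (1964.985165·-124.386 − 62.064·-2297.214122) / -3741.219360 = 27.221699
y = (-2.400·-2297.214122 − 1964.985165·65.090) / -3741.219360 = 32.713284
|P − Q| = √((27.221699 − 15.460)² + (32.713284 − 10.407)²) = 25.217214

25.217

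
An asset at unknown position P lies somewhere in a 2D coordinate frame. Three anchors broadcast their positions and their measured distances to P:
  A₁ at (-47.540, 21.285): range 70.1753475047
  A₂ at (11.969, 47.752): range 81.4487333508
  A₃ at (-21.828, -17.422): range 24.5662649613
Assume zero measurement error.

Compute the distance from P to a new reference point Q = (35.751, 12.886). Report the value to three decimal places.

59.216

eq1: (x + 47.540)² + (y − 21.285)² = 70.1753475047²
eq2: (x − 11.969)² + (y − 47.752)² = 81.4487333508²
eq3: (x + 21.828)² + (y + 17.422)² = 24.5662649613²
eq2−eq3, eq2−eq1 (x²,y² cancel):
  -67.594·x − 130.348·y = 4386.871993
  -119.018·x − 52.934·y = 1998.909127
det = -67.594·-52.934 − -130.348·-119.018 = -11935.737468
x = (4386.871993·-52.934 − -130.348·1998.909127) / -11935.737468 = -2.374309
y = (-67.594·1998.909127 − 4386.871993·-119.018) / -11935.737468 = -32.423842
|P − Q| = √((-2.374309 − 35.751)² + (-32.423842 − 12.886)²) = 59.215884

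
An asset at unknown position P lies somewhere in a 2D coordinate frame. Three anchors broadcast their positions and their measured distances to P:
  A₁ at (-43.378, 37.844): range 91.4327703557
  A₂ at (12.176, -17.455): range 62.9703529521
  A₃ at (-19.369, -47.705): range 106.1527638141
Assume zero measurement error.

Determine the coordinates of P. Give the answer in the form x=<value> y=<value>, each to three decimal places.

eq1: (x + 43.378)² + (y − 37.844)² = 91.4327703557²
eq2: (x − 12.176)² + (y + 17.455)² = 62.9703529521²
eq3: (x + 19.369)² + (y + 47.705)² = 106.1527638141²
eq1−eq3, eq1−eq2 (x²,y² cancel):
  48.018·x − 171.098·y = -3571.351804
  111.108·x − 110.598·y = 1533.798925
det = 48.018·-110.598 − -171.098·111.108 = 13699.661820
x = (-3571.351804·-110.598 − -171.098·1533.798925) / 13699.661820 = 47.987629
y = (48.018·1533.798925 − -3571.351804·111.108) / 13699.661820 = 34.340681

x=47.988 y=34.341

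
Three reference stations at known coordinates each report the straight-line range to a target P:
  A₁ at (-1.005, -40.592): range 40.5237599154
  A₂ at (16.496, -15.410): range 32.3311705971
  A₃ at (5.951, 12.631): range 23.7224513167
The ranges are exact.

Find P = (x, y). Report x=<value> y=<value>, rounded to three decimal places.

x=-12.848 y=-1.838

eq1: (x + 1.005)² + (y + 40.592)² = 40.5237599154²
eq2: (x − 16.496)² + (y + 15.410)² = 32.3311705971²
eq3: (x − 5.951)² + (y − 12.631)² = 23.7224513167²
eq3−eq2, eq3−eq1 (x²,y² cancel):
  21.090·x − 56.082·y = -167.920342
  -13.912·x − 106.446·y = 374.343506
det = 21.090·-106.446 − -56.082·-13.912 = -3025.158924
x = (-167.920342·-106.446 − -56.082·374.343506) / -3025.158924 = -12.848377
y = (21.090·374.343506 − -167.920342·-13.912) / -3025.158924 = -1.837522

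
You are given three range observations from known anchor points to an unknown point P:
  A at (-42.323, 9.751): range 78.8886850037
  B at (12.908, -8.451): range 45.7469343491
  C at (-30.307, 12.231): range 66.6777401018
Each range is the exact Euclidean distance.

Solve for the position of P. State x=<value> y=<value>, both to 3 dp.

eq1: (x + 42.323)² + (y − 9.751)² = 78.8886850037²
eq2: (x − 12.908)² + (y + 8.451)² = 45.7469343491²
eq3: (x + 30.307)² + (y − 12.231)² = 66.6777401018²
eq1−eq3, eq1−eq2 (x²,y² cancel):
  24.032·x + 4.960·y = 959.296877
  110.462·x − 36.404·y = 2482.360154
det = 24.032·-36.404 − 4.960·110.462 = -1422.752448
x = (959.296877·-36.404 − 4.960·2482.360154) / -1422.752448 = 33.199556
y = (24.032·2482.360154 − 959.296877·110.462) / -1422.752448 = 32.549424

x=33.200 y=32.549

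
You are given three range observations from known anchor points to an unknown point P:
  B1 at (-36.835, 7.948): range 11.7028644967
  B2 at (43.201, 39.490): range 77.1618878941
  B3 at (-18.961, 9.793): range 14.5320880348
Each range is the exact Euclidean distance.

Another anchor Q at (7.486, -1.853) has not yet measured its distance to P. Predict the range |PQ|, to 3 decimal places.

43.257

eq1: (x + 36.835)² + (y − 7.948)² = 11.7028644967²
eq2: (x − 43.201)² + (y − 39.490)² = 77.1618878941²
eq3: (x + 18.961)² + (y − 9.793)² = 14.5320880348²
eq2−eq3, eq2−eq1 (x²,y² cancel):
  -124.324·x − 59.394·y = 2772.411230
  -160.072·x − 63.084·y = 3811.201334
det = -124.324·-63.084 − -59.394·-160.072 = -1664.461152
x = (2772.411230·-63.084 − -59.394·3811.201334) / -1664.461152 = -30.921540
y = (-124.324·3811.201334 − 2772.411230·-160.072) / -1664.461152 = 18.046912
|P − Q| = √((-30.921540 − 7.486)² + (18.046912 − -1.853)²) = 43.256741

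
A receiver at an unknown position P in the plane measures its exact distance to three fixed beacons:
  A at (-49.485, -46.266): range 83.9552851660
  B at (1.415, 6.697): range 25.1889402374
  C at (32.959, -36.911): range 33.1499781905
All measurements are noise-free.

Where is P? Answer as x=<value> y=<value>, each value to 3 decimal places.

eq1: (x + 49.485)² + (y + 46.266)² = 83.9552851660²
eq2: (x − 1.415)² + (y − 6.697)² = 25.1889402374²
eq3: (x − 32.959)² + (y + 36.911)² = 33.1499781905²
eq1−eq3, eq1−eq2 (x²,y² cancel):
  164.888·x + 18.710·y = 3808.978474
  101.800·x + 105.926·y = 1871.551250
det = 164.888·105.926 − 18.710·101.800 = 15561.248288
x = (3808.978474·105.926 − 18.710·1871.551250) / 15561.248288 = 23.677608
y = (164.888·1871.551250 − 3808.978474·101.800) / 15561.248288 = -5.086846

x=23.678 y=-5.087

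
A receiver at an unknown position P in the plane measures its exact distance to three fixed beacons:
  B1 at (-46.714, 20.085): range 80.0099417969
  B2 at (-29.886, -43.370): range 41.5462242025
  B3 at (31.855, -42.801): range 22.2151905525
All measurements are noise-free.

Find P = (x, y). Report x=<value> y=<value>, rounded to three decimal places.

x=10.896 y=-35.437

eq1: (x + 46.714)² + (y − 20.085)² = 80.0099417969²
eq2: (x + 29.886)² + (y + 43.370)² = 41.5462242025²
eq3: (x − 31.855)² + (y + 42.801)² = 22.2151905525²
eq3−eq2, eq3−eq1 (x²,y² cancel):
  -123.482·x − 1.138·y = -1305.110784
  -157.138·x + 125.772·y = -6169.137700
det = -123.482·125.772 − -1.138·-157.138 = -15709.401148
x = (-1305.110784·125.772 − -1.138·-6169.137700) / -15709.401148 = 10.895824
y = (-123.482·-6169.137700 − -1305.110784·-157.138) / -15709.401148 = -35.437058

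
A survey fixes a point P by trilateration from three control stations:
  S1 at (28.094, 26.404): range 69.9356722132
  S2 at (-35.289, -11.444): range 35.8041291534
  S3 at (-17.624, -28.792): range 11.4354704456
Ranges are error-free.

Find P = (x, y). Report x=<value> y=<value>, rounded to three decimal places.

eq1: (x − 28.094)² + (y − 26.404)² = 69.9356722132²
eq2: (x + 35.289)² + (y + 11.444)² = 35.8041291534²
eq3: (x + 17.624)² + (y + 28.792)² = 11.4354704456²
eq3−eq1, eq3−eq2 (x²,y² cancel):
  91.436·x + 110.392·y = -4413.368852
  -35.330·x + 34.696·y = -914.471663
det = 91.436·34.696 − 110.392·-35.330 = 7072.612816
x = (-4413.368852·34.696 − 110.392·-914.471663) / 7072.612816 = -7.377173
y = (91.436·-914.471663 − -4413.368852·-35.330) / 7072.612816 = -33.868665

x=-7.377 y=-33.869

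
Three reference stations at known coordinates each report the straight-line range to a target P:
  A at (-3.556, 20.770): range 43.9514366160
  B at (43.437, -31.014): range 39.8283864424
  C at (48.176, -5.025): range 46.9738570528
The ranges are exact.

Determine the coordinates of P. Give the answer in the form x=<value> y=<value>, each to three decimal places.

x=4.545 y=-22.428

eq1: (x + 3.556)² + (y − 20.770)² = 43.9514366160²
eq2: (x − 43.437)² + (y + 31.014)² = 39.8283864424²
eq3: (x − 48.176)² + (y + 5.025)² = 46.9738570528²
eq2−eq3, eq2−eq1 (x²,y² cancel):
  9.478·x + 51.978·y = -1122.706444
  -93.986·x + 103.568·y = -2750.031543
det = 9.478·103.568 − 51.978·-93.986 = 5866.821812
x = (-1122.706444·103.568 − 51.978·-2750.031543) / 5866.821812 = 4.544995
y = (9.478·-2750.031543 − -1122.706444·-93.986) / 5866.821812 = -22.428410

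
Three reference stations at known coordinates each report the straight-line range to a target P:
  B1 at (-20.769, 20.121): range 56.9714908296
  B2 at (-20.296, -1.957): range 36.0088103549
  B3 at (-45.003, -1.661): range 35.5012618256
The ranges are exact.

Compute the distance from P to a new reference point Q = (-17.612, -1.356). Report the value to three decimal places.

eq1: (x + 20.769)² + (y − 20.121)² = 56.9714908296²
eq2: (x + 20.296)² + (y + 1.957)² = 36.0088103549²
eq3: (x + 45.003)² + (y + 1.661)² = 35.5012618256²
eq3−eq1, eq3−eq2 (x²,y² cancel):
  48.468·x + 43.564·y = -3177.234104
  49.414·x − 0.592·y = -1648.566297
det = 48.468·-0.592 − 43.564·49.414 = -2181.364552
x = (-3177.234104·-0.592 − 43.564·-1648.566297) / -2181.364552 = -33.785763
y = (48.468·-1648.566297 − -3177.234104·49.414) / -2181.364552 = -35.343535
|P − Q| = √((-33.785763 − -17.612)² + (-35.343535 − -1.356)²) = 37.639649

37.640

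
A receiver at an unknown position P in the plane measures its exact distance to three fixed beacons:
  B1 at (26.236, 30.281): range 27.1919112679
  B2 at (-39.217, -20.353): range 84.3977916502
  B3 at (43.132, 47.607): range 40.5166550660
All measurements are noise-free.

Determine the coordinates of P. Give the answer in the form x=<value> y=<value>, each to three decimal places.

x=40.566 y=7.172

eq1: (x − 26.236)² + (y − 30.281)² = 27.1919112679²
eq2: (x + 39.217)² + (y + 20.353)² = 84.3977916502²
eq3: (x − 43.132)² + (y − 47.607)² = 40.5166550660²
eq1−eq2, eq1−eq3 (x²,y² cancel):
  -130.906·x − 101.268·y = -6036.636156
  33.792·x + 34.652·y = 1619.329917
det = -130.906·34.652 − -101.268·33.792 = -1114.106456
x = (-6036.636156·34.652 − -101.268·1619.329917) / -1114.106456 = 40.566334
y = (-130.906·1619.329917 − -6036.636156·33.792) / -1114.106456 = 7.171660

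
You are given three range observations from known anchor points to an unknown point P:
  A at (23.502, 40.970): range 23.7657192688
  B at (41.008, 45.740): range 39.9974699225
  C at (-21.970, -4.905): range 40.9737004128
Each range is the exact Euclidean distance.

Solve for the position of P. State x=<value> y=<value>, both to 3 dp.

x=8.328 y=22.679

eq1: (x − 23.502)² + (y − 40.970)² = 23.7657192688²
eq2: (x − 41.008)² + (y − 45.740)² = 39.9974699225²
eq3: (x + 21.970)² + (y + 4.905)² = 40.9737004128²
eq3−eq2, eq3−eq1 (x²,y² cancel):
  125.956·x + 101.290·y = 3346.110264
  90.944·x + 91.750·y = 2838.179692
det = 125.956·91.750 − 101.290·90.944 = 2344.745240
x = (3346.110264·91.750 − 101.290·2838.179692) / 2344.745240 = 8.327726
y = (125.956·2838.179692 − 3346.110264·90.944) / 2344.745240 = 22.679270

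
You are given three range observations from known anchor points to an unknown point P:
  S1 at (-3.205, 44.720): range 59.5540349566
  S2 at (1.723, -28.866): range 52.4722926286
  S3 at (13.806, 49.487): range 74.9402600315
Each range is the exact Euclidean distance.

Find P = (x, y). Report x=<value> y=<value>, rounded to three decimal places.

eq1: (x + 3.205)² + (y − 44.720)² = 59.5540349566²
eq2: (x − 1.723)² + (y + 28.866)² = 52.4722926286²
eq3: (x − 13.806)² + (y − 49.487)² = 74.9402600315²
eq3−eq2, eq3−eq1 (x²,y² cancel):
  -24.166·x − 156.706·y = 1059.346960
  -34.022·x − 9.534·y = 1439.941114
det = -24.166·-9.534 − -156.706·-34.022 = -5101.052888
x = (1059.346960·-9.534 − -156.706·1439.941114) / -5101.052888 = -42.255511
y = (-24.166·1439.941114 − 1059.346960·-34.022) / -5101.052888 = -0.243770

x=-42.256 y=-0.244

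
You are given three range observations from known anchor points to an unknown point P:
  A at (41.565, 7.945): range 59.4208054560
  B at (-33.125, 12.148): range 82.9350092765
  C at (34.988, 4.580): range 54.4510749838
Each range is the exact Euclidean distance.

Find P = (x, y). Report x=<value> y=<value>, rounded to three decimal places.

x=23.328 y=-48.608

eq1: (x − 41.565)² + (y − 7.945)² = 59.4208054560²
eq2: (x + 33.125)² + (y − 12.148)² = 82.9350092765²
eq3: (x − 34.988)² + (y − 4.580)² = 54.4510749838²
eq2−eq3, eq2−eq1 (x²,y² cancel):
  136.226·x − 15.136·y = 3913.593212
  149.380·x − 8.406·y = 3893.316364
det = 136.226·-8.406 − -15.136·149.380 = 1115.899924
x = (3913.593212·-8.406 − -15.136·3893.316364) / 1115.899924 = 23.327873
y = (136.226·3893.316364 − 3913.593212·149.380) / 1115.899924 = -48.607978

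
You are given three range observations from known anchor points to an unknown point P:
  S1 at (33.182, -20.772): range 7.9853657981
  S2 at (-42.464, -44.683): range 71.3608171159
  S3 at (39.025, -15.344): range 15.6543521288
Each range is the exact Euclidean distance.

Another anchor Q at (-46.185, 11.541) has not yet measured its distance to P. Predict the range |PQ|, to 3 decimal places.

eq1: (x − 33.182)² + (y + 20.772)² = 7.9853657981²
eq2: (x + 42.464)² + (y + 44.683)² = 71.3608171159²
eq3: (x − 39.025)² + (y + 15.344)² = 15.6543521288²
eq1−eq3, eq1−eq2 (x²,y² cancel):
  11.686·x + 10.856·y = 44.575179
  -151.292·x − 47.822·y = -2761.359476
det = 11.686·-47.822 − 10.856·-151.292 = 1083.578060
x = (44.575179·-47.822 − 10.856·-2761.359476) / 1083.578060 = 25.697866
y = (11.686·-2761.359476 − 44.575179·-151.292) / 1083.578060 = -23.556567
|P − Q| = √((25.697866 − -46.185)² + (-23.556567 − 11.541)²) = 79.993660

79.994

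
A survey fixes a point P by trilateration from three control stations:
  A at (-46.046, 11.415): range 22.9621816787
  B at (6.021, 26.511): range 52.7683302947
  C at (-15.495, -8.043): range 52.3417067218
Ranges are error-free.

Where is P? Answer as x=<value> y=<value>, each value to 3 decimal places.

x=-46.158 y=34.377

eq1: (x + 46.046)² + (y − 11.415)² = 22.9621816787²
eq2: (x − 6.021)² + (y − 26.511)² = 52.7683302947²
eq3: (x + 15.495)² + (y + 8.043)² = 52.3417067218²
eq2−eq3, eq2−eq1 (x²,y² cancel):
  -43.032·x − 69.108·y = -389.458268
  -104.134·x − 30.192·y = 3768.685674
det = -43.032·-30.192 − -69.108·-104.134 = -5897.270328
x = (-389.458268·-30.192 − -69.108·3768.685674) / -5897.270328 = -46.157771
y = (-43.032·3768.685674 − -389.458268·-104.134) / -5897.270328 = 34.376910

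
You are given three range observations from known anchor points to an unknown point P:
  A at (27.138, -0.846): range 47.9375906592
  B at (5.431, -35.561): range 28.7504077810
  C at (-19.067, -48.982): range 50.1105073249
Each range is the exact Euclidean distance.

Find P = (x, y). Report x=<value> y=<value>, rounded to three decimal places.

eq1: (x − 27.138)² + (y + 0.846)² = 47.9375906592²
eq2: (x − 5.431)² + (y + 35.561)² = 28.7504077810²
eq3: (x + 19.067)² + (y + 48.982)² = 50.1105073249²
eq3−eq2, eq3−eq1 (x²,y² cancel):
  48.996·x + 26.842·y = 215.770666
  92.410·x + 96.272·y = -1812.549707
det = 48.996·96.272 − 26.842·92.410 = 2236.473692
x = (215.770666·96.272 − 26.842·-1812.549707) / 2236.473692 = 31.042231
y = (48.996·-1812.549707 − 215.770666·92.410) / 2236.473692 = -48.624338

x=31.042 y=-48.624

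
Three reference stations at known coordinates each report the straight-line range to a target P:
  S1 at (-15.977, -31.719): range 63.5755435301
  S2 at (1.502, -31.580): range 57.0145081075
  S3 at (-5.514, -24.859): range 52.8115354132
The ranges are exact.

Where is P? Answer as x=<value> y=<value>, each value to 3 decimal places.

x=14.954 y=23.825

eq1: (x + 15.977)² + (y + 31.719)² = 63.5755435301²
eq2: (x − 1.502)² + (y + 31.580)² = 57.0145081075²
eq3: (x + 5.514)² + (y + 24.859)² = 52.8115354132²
eq3−eq1, eq3−eq2 (x²,y² cancel):
  -20.926·x − 13.720·y = -639.806049
  14.032·x − 13.442·y = -110.417535
det = -20.926·-13.442 − -13.720·14.032 = 473.806332
x = (-639.806049·-13.442 − -13.720·-110.417535) / 473.806332 = 14.954094
y = (-20.926·-110.417535 − -639.806049·14.032) / 473.806332 = 23.824831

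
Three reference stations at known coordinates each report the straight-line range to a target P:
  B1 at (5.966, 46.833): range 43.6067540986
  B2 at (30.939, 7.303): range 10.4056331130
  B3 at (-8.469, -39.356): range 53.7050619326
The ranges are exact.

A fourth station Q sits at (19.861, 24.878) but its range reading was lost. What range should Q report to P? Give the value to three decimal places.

eq1: (x − 5.966)² + (y − 46.833)² = 43.6067540986²
eq2: (x − 30.939)² + (y − 7.303)² = 10.4056331130²
eq3: (x + 8.469)² + (y + 39.356)² = 53.7050619326²
eq2−eq1, eq2−eq3 (x²,y² cancel):
  -49.946·x + 79.060·y = -574.904288
  -78.816·x − 93.318·y = -2165.893310
det = -49.946·-93.318 − 79.060·-78.816 = 10892.053788
x = (-574.904288·-93.318 − 79.060·-2165.893310) / 10892.053788 = 20.646652
y = (-49.946·-2165.893310 − -574.904288·-78.816) / 10892.053788 = 5.771735
|P − Q| = √((20.646652 − 19.861)² + (5.771735 − 24.878)²) = 19.122411

19.122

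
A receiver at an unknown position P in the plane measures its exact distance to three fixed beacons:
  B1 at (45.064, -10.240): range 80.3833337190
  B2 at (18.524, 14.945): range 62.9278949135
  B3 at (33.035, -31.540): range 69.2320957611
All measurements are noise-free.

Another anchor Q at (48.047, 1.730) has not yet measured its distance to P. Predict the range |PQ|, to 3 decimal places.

eq1: (x − 45.064)² + (y + 10.240)² = 80.3833337190²
eq2: (x − 18.524)² + (y − 14.945)² = 62.9278949135²
eq3: (x − 33.035)² + (y + 31.540)² = 69.2320957611²
eq1−eq3, eq1−eq2 (x²,y² cancel):
  -24.058·x − 42.600·y = 1618.858385
  -53.080·x + 50.370·y = 932.430287
det = -24.058·50.370 − -42.600·-53.080 = -3473.009460
x = (1618.858385·50.370 − -42.600·932.430287) / -3473.009460 = -34.915951
y = (-24.058·932.430287 − 1618.858385·-53.080) / -3473.009460 = -18.282874
|P − Q| = √((-34.915951 − 48.047)² + (-18.282874 − 1.730)²) = 85.342641

85.343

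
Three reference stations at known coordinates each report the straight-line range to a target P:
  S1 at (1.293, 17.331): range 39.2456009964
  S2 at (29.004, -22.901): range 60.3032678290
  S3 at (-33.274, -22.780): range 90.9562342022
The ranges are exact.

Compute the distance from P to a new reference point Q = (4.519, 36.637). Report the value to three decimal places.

30.690

eq1: (x − 1.293)² + (y − 17.331)² = 39.2456009964²
eq2: (x − 29.004)² + (y + 22.901)² = 60.3032678290²
eq3: (x + 33.274)² + (y + 22.780)² = 90.9562342022²
eq3−eq1, eq3−eq2 (x²,y² cancel):
  69.134·x + 80.222·y = 5408.767277
  124.556·x − 0.242·y = 4376.152770
det = 69.134·-0.242 − 80.222·124.556 = -10008.861860
x = (5408.767277·-0.242 − 80.222·4376.152770) / -10008.861860 = 35.206066
y = (69.134·4376.152770 − 5408.767277·124.556) / -10008.861860 = 37.082485
|P − Q| = √((35.206066 − 4.519)² + (37.082485 − 36.637)²) = 30.690299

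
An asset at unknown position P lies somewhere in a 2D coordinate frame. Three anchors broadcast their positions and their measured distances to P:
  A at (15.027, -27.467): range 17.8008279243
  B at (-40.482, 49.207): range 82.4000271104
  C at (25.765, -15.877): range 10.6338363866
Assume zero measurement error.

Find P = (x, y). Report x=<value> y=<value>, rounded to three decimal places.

eq1: (x − 15.027)² + (y + 27.467)² = 17.8008279243²
eq2: (x + 40.482)² + (y − 49.207)² = 82.4000271104²
eq3: (x − 25.765)² + (y + 15.877)² = 10.6338363866²
eq2−eq3, eq2−eq1 (x²,y² cancel):
  132.494·x − 130.168·y = 3532.479172
  111.018·x − 153.348·y = 3393.020638
det = 132.494·-153.348 − -130.168·111.018 = -5866.698888
x = (3532.479172·-153.348 − -130.168·3393.020638) / -5866.698888 = 17.051481
y = (132.494·3393.020638 − 3532.479172·111.018) / -5866.698888 = -9.781668

x=17.051 y=-9.782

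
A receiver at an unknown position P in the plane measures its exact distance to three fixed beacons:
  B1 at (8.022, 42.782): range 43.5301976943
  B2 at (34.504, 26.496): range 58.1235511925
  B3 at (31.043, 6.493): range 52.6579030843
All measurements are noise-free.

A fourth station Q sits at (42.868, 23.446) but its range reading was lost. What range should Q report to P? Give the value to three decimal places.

eq1: (x − 8.022)² + (y − 42.782)² = 43.5301976943²
eq2: (x − 34.504)² + (y − 26.496)² = 58.1235511925²
eq3: (x − 31.043)² + (y − 6.493)² = 52.6579030843²
eq1−eq2, eq1−eq3 (x²,y² cancel):
  52.964·x − 32.572·y = -1485.557068
  46.042·x − 72.578·y = -1766.801756
det = 52.964·-72.578 − -32.572·46.042 = -2344.341168
x = (-1485.557068·-72.578 − -32.572·-1766.801756) / -2344.341168 = -21.443335
y = (52.964·-1766.801756 − -1485.557068·46.042) / -2344.341168 = 10.740275
|P − Q| = √((-21.443335 − 42.868)² + (10.740275 − 23.446)²) = 65.554430

65.554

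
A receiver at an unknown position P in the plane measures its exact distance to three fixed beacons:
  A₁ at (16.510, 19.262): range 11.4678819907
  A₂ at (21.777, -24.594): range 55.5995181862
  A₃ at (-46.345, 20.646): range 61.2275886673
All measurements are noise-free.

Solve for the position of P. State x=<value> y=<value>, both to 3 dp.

x=14.089 y=30.471

eq1: (x − 16.510)² + (y − 19.262)² = 11.4678819907²
eq2: (x − 21.777)² + (y + 24.594)² = 55.5995181862²
eq3: (x + 46.345)² + (y − 20.646)² = 61.2275886673²
eq2−eq1, eq2−eq3 (x²,y² cancel):
  -10.534·x + 87.712·y = 2524.296284
  -136.244·x + 90.480·y = 837.502585
det = -10.534·90.480 − 87.712·-136.244 = 10997.117408
x = (2524.296284·90.480 − 87.712·837.502585) / 10997.117408 = 14.089083
y = (-10.534·837.502585 − 2524.296284·-136.244) / 10997.117408 = 30.471437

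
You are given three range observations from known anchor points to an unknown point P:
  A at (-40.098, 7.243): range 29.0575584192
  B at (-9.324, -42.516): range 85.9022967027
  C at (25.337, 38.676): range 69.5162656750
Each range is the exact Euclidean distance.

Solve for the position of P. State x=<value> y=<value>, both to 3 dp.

x=-44.128 y=36.020

eq1: (x + 40.098)² + (y − 7.243)² = 29.0575584192²
eq2: (x + 9.324)² + (y + 42.516)² = 85.9022967027²
eq3: (x − 25.337)² + (y − 38.676)² = 69.5162656750²
eq1−eq2, eq1−eq3 (x²,y² cancel):
  61.548·x − 99.518·y = -6300.626299
  130.870·x + 62.866·y = -3510.683600
det = 61.548·62.866 − -99.518·130.870 = 16893.197228
x = (-6300.626299·62.866 − -99.518·-3510.683600) / 16893.197228 = -44.128496
y = (61.548·-3510.683600 − -6300.626299·130.870) / 16893.197228 = 36.019671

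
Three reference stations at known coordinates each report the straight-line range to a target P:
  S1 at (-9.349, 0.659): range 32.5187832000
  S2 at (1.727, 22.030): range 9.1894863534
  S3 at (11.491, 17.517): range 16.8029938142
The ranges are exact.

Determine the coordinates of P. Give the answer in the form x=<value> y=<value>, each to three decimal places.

x=1.766 y=31.219

eq1: (x + 9.349)² + (y − 0.659)² = 32.5187832000²
eq2: (x − 1.727)² + (y − 22.030)² = 9.1894863534²
eq3: (x − 11.491)² + (y − 17.517)² = 16.8029938142²
eq3−eq1, eq3−eq2 (x²,y² cancel):
  -41.680·x − 33.716·y = -1126.180948
  -19.528·x + 9.026·y = 247.309001
det = -41.680·9.026 − -33.716·-19.528 = -1034.609728
x = (-1126.180948·9.026 − -33.716·247.309001) / -1034.609728 = 1.765534
y = (-41.680·247.309001 − -1126.180948·-19.528) / -1034.609728 = 31.219406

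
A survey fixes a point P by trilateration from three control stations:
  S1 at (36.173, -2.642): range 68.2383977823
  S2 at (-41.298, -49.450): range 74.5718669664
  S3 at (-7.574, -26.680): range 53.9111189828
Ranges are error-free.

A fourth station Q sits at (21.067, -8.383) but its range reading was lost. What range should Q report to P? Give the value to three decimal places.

eq1: (x − 36.173)² + (y + 2.642)² = 68.2383977823²
eq2: (x + 41.298)² + (y + 49.450)² = 74.5718669664²
eq3: (x + 7.574)² + (y + 26.680)² = 53.9111189828²
eq1−eq2, eq1−eq3 (x²,y² cancel):
  -154.942·x − 93.616·y = 1930.876800
  -87.494·x − 48.076·y = 1203.791965
det = -154.942·-48.076 − -93.616·-87.494 = -741.846712
x = (1930.876800·-48.076 − -93.616·1203.791965) / -741.846712 = -26.778248
y = (-154.942·1203.791965 − 1930.876800·-87.494) / -741.846712 = 23.694652
|P − Q| = √((-26.778248 − 21.067)² + (23.694652 − -8.383)²) = 57.603330

57.603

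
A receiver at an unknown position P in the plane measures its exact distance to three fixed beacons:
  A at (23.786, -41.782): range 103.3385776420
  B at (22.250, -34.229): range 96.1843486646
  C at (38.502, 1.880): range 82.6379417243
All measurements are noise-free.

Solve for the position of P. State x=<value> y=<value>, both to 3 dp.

x=-31.782 y=45.345

eq1: (x − 23.786)² + (y + 41.782)² = 103.3385776420²
eq2: (x − 22.250)² + (y + 34.229)² = 96.1843486646²
eq3: (x − 38.502)² + (y − 1.880)² = 82.6379417243²
eq1−eq2, eq1−eq3 (x²,y² cancel):
  -3.072·x + 15.106·y = 782.610322
  29.432·x + 87.324·y = 3024.261301
det = -3.072·87.324 − 15.106·29.432 = -712.859120
x = (782.610322·87.324 − 15.106·3024.261301) / -712.859120 = -31.782118
y = (-3.072·3024.261301 − 782.610322·29.432) / -712.859120 = 45.344609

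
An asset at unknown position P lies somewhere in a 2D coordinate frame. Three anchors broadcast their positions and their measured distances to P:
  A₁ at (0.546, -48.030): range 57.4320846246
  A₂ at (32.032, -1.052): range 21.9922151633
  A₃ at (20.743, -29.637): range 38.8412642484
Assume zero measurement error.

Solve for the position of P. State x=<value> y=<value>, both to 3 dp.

x=12.094 y=8.229

eq1: (x − 0.546)² + (y + 48.030)² = 57.4320846246²
eq2: (x − 32.032)² + (y + 1.052)² = 21.9922151633²
eq3: (x − 20.743)² + (y + 29.637)² = 38.8412642484²
eq2−eq3, eq2−eq1 (x²,y² cancel):
  -22.578·x − 57.170·y = -743.518191
  -62.972·x − 93.956·y = -1534.763529
det = -22.578·-93.956 − -57.170·-62.972 = -1478.770672
x = (-743.518191·-93.956 − -57.170·-1534.763529) / -1478.770672 = 12.094124
y = (-22.578·-1534.763529 − -743.518191·-62.972) / -1478.770672 = 8.229090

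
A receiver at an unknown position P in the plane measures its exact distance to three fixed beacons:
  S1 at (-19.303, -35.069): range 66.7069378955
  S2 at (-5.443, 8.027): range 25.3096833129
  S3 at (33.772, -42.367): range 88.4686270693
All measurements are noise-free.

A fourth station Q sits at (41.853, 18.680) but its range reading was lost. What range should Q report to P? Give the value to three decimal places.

58.205

eq1: (x + 19.303)² + (y + 35.069)² = 66.7069378955²
eq2: (x + 5.443)² + (y − 8.027)² = 25.3096833129²
eq3: (x − 33.772)² + (y + 42.367)² = 88.4686270693²
eq1−eq2, eq1−eq3 (x²,y² cancel):
  27.720·x + 86.192·y = 2300.853902
  106.150·x − 14.596·y = -2043.812309
det = 27.720·-14.596 − 86.192·106.150 = -9553.881920
x = (2300.853902·-14.596 − 86.192·-2043.812309) / -9553.881920 = -14.923463
y = (27.720·-2043.812309 − 2300.853902·106.150) / -9553.881920 = 31.494017
|P − Q| = √((-14.923463 − 41.853)² + (31.494017 − 18.680)²) = 58.204517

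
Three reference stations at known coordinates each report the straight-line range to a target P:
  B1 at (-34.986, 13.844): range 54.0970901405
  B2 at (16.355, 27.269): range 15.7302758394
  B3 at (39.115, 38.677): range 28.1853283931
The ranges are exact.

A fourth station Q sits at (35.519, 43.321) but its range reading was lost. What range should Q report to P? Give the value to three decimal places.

eq1: (x + 34.986)² + (y − 13.844)² = 54.0970901405²
eq2: (x − 16.355)² + (y − 27.269)² = 15.7302758394²
eq3: (x − 39.115)² + (y − 38.677)² = 28.1853283931²
eq3−eq2, eq3−eq1 (x²,y² cancel):
  -45.520·x − 22.816·y = -1467.838009
  -148.202·x − 49.666·y = -3742.299447
det = -45.520·-49.666 − -22.816·-148.202 = -1120.580512
x = (-1467.838009·-49.666 − -22.816·-3742.299447) / -1120.580512 = 11.139460
y = (-45.520·-3742.299447 − -1467.838009·-148.202) / -1120.580512 = 42.109476
|P − Q| = √((11.139460 − 35.519)² + (42.109476 − 43.321)²) = 24.409625

24.410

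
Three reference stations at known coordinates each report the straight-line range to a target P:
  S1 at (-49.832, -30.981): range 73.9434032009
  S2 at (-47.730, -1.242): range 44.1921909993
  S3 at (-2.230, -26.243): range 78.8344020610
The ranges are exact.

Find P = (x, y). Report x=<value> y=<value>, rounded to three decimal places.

eq1: (x + 49.832)² + (y + 30.981)² = 73.9434032009²
eq2: (x + 47.730)² + (y + 1.242)² = 44.1921909993²
eq3: (x + 2.230)² + (y + 26.243)² = 78.8344020610²
eq2−eq3, eq2−eq1 (x²,y² cancel):
  91.000·x − 50.002·y = -5847.940718
  -4.204·x − 59.478·y = -2351.322011
det = 91.000·-59.478 − -50.002·-4.204 = -5622.706408
x = (-5847.940718·-59.478 − -50.002·-2351.322011) / -5622.706408 = -40.950567
y = (91.000·-2351.322011 − -5847.940718·-4.204) / -5622.706408 = 42.427086

x=-40.951 y=42.427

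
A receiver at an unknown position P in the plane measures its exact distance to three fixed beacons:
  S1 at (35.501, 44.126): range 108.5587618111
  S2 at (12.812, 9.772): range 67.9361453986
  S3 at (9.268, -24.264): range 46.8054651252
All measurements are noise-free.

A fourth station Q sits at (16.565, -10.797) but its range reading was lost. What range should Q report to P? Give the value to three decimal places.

eq1: (x − 35.501)² + (y − 44.126)² = 108.5587618111²
eq2: (x − 12.812)² + (y − 9.772)² = 67.9361453986²
eq3: (x − 9.268)² + (y + 24.264)² = 46.8054651252²
eq2−eq1, eq2−eq3 (x²,y² cancel):
  45.378·x + 68.708·y = -4221.899365
  -7.088·x − 68.072·y = 2839.566478
det = 45.378·-68.072 − 68.708·-7.088 = -2601.968912
x = (-4221.899365·-68.072 − 68.708·2839.566478) / -2601.968912 = -35.470139
y = (45.378·2839.566478 − -4221.899365·-7.088) / -2601.968912 = -38.020833
|P − Q| = √((-35.470139 − 16.565)² + (-38.020833 − -10.797)²) = 58.726423

58.726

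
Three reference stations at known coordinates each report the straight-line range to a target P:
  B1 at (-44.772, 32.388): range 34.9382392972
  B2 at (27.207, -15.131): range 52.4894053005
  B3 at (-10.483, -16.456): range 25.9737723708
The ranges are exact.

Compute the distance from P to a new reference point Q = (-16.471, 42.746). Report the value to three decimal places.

eq1: (x + 44.772)² + (y − 32.388)² = 34.9382392972²
eq2: (x − 27.207)² + (y + 15.131)² = 52.4894053005²
eq3: (x + 10.483)² + (y + 16.456)² = 25.9737723708²
eq3−eq2, eq3−eq1 (x²,y² cancel):
  75.380·x + 2.650·y = -1492.026033
  -68.578·x + 97.688·y = 2126.777589
det = 75.380·97.688 − 2.650·-68.578 = 7545.453140
x = (-1492.026033·97.688 − 2.650·2126.777589) / 7545.453140 = -20.063606
y = (75.380·2126.777589 − -1492.026033·-68.578) / 7545.453140 = 7.686262
|P − Q| = √((-20.063606 − -16.471)² + (7.686262 − 42.746)²) = 35.243326

35.243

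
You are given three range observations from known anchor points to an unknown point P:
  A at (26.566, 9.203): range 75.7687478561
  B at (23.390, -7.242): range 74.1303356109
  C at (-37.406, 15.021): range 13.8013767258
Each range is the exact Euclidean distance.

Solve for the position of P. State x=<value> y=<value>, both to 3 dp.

eq1: (x − 26.566)² + (y − 9.203)² = 75.7687478561²
eq2: (x − 23.390)² + (y + 7.242)² = 74.1303356109²
eq3: (x + 37.406)² + (y − 15.021)² = 13.8013767258²
eq3−eq1, eq3−eq2 (x²,y² cancel):
  127.944·x − 11.636·y = -6384.816864
  121.592·x − 44.526·y = -6330.129271
det = 127.944·-44.526 − -11.636·121.592 = -4281.990032
x = (-6384.816864·-44.526 − -11.636·-6330.129271) / -4281.990032 = -49.190439
y = (127.944·-6330.129271 − -6384.816864·121.592) / -4281.990032 = 7.837339

x=-49.190 y=7.837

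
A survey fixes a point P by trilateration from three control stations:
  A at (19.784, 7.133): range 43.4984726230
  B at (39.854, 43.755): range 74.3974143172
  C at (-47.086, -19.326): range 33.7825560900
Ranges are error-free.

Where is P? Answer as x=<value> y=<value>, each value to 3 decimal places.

eq1: (x − 19.784)² + (y − 7.133)² = 43.4984726230²
eq2: (x − 39.854)² + (y − 43.755)² = 74.3974143172²
eq3: (x + 47.086)² + (y + 19.326)² = 33.7825560900²
eq2−eq1, eq2−eq3 (x²,y² cancel):
  -40.140·x − 73.244·y = 582.303141
  -173.880·x − 126.162·y = 3481.458492
det = -40.140·-126.162 − -73.244·-173.880 = -7671.524040
x = (582.303141·-126.162 − -73.244·3481.458492) / -7671.524040 = -23.663019
y = (-40.140·3481.458492 − 582.303141·-173.880) / -7671.524040 = 5.017891

x=-23.663 y=5.018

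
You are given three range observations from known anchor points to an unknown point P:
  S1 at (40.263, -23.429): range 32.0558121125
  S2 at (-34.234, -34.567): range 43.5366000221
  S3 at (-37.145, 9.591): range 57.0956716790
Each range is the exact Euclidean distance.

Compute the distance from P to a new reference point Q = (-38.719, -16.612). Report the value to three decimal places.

eq1: (x − 40.263)² + (y + 23.429)² = 32.0558121125²
eq2: (x + 34.234)² + (y + 34.567)² = 43.5366000221²
eq3: (x + 37.145)² + (y − 9.591)² = 57.0956716790²
eq3−eq1, eq3−eq2 (x²,y² cancel):
  154.816·x − 66.040·y = 2930.629538
  5.822·x − 88.316·y = 2259.586122
det = 154.816·-88.316 − -66.040·5.822 = -13288.244976
x = (2930.629538·-88.316 − -66.040·2259.586122) / -13288.244976 = 8.247772
y = (154.816·2259.586122 − 2930.629538·5.822) / -13288.244976 = -25.041528
|P − Q| = √((8.247772 − -38.719)² + (-25.041528 − -16.612)²) = 47.717236

47.717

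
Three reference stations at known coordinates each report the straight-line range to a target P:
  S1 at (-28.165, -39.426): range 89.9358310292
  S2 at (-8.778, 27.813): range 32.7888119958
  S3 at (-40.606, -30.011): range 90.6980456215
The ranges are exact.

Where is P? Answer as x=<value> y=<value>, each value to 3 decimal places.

eq1: (x + 28.165)² + (y + 39.426)² = 89.9358310292²
eq2: (x + 8.778)² + (y − 27.813)² = 32.7888119958²
eq3: (x + 40.606)² + (y + 30.011)² = 90.6980456215²
eq2−eq3, eq2−eq1 (x²,y² cancel):
  -63.656·x − 115.648·y = -5452.138183
  -38.774·x − 134.478·y = -5516.287063
det = -63.656·-134.478 − -115.648·-38.774 = 4076.196016
x = (-5452.138183·-134.478 − -115.648·-5516.287063) / 4076.196016 = 23.366166
y = (-63.656·-5516.287063 − -5452.138183·-38.774) / 4076.196016 = 34.282837

x=23.366 y=34.283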